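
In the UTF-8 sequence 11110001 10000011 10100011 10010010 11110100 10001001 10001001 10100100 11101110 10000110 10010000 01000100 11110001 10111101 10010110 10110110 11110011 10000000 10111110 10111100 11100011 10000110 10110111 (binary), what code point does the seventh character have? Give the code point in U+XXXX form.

Offset 0: leading byte 0xF1 = 11110001 → 4-byte char #1 = F1 83 A3 92.
Offset 4: leading byte 0xF4 = 11110100 → 4-byte char #2 = F4 89 89 A4.
Offset 8: leading byte 0xEE = 11101110 → 3-byte char #3 = EE 86 90.
Offset 11: leading byte 0x44 = 01000100 → 1-byte char #4 = 44.
Offset 12: leading byte 0xF1 = 11110001 → 4-byte char #5 = F1 BD 96 B6.
Offset 16: leading byte 0xF3 = 11110011 → 4-byte char #6 = F3 80 BE BC.
Offset 20: leading byte 0xE3 = 11100011 → 3-byte char #7 = E3 86 B7.
Leading byte 0xE3 = 11100011 matches 1110xxxx → 3-byte sequence.
Byte 1: 0xE3 = 11100011, payload 0011 (4 bits).
Byte 2: 0x86 = 10000110 (10xxxxxx ✓), payload 000110.
Byte 3: 0xB7 = 10110111 (10xxxxxx ✓), payload 110111.
Concatenate: 0011000110110111 = 0x31B7 (16 bits → U+31B7).

U+31B7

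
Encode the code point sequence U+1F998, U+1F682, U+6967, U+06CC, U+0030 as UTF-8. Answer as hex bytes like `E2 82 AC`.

F0 9F A6 98 F0 9F 9A 82 E6 A5 A7 DB 8C 30

U+1F998: 4-byte form → F0 9F A6 98.
U+1F682: 4-byte form → F0 9F 9A 82.
U+6967: 3-byte form → E6 A5 A7.
U+06CC: 2-byte form → DB 8C.
U+0030: 1-byte form → 30.
Concatenated (14 bytes): F0 9F A6 98 F0 9F 9A 82 E6 A5 A7 DB 8C 30.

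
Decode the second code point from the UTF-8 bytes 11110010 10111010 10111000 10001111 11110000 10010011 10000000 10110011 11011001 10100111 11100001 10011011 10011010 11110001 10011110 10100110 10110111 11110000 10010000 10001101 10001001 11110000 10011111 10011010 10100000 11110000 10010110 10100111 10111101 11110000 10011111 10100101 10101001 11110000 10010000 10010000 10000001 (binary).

U+13033

Offset 0: leading byte 0xF2 = 11110010 → 4-byte char #1 = F2 BA B8 8F.
Offset 4: leading byte 0xF0 = 11110000 → 4-byte char #2 = F0 93 80 B3.
Leading byte 0xF0 = 11110000 matches 11110xxx → 4-byte sequence.
Byte 1: 0xF0 = 11110000, payload 000 (3 bits).
Byte 2: 0x93 = 10010011 (10xxxxxx ✓), payload 010011.
Byte 3: 0x80 = 10000000 (10xxxxxx ✓), payload 000000.
Byte 4: 0xB3 = 10110011 (10xxxxxx ✓), payload 110011.
Concatenate: 000010011000000110011 = 0x13033 (21 bits → U+13033).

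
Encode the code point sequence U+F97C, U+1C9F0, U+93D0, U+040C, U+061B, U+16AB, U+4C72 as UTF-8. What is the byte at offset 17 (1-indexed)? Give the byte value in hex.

0xAB

1-indexed offset 17 is 0-indexed offset 16.
U+F97C → 3-byte form EF A5 BC at offsets 0–2.
U+1C9F0 → 4-byte form F0 9C A7 B0 at offsets 3–6.
U+93D0 → 3-byte form E9 8F 90 at offsets 7–9.
U+040C → 2-byte form D0 8C at offsets 10–11.
U+061B → 2-byte form D8 9B at offsets 12–13.
U+16AB → 3-byte form E1 9A AB at offsets 14–16.
Offset 16 falls in char 6's range; it's byte 3 of E1 9A AB = 0xAB.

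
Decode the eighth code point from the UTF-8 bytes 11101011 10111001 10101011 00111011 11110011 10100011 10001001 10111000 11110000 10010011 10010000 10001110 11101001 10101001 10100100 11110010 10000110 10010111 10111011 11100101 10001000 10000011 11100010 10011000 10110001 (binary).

Offset 0: leading byte 0xEB = 11101011 → 3-byte char #1 = EB B9 AB.
Offset 3: leading byte 0x3B = 00111011 → 1-byte char #2 = 3B.
Offset 4: leading byte 0xF3 = 11110011 → 4-byte char #3 = F3 A3 89 B8.
Offset 8: leading byte 0xF0 = 11110000 → 4-byte char #4 = F0 93 90 8E.
Offset 12: leading byte 0xE9 = 11101001 → 3-byte char #5 = E9 A9 A4.
Offset 15: leading byte 0xF2 = 11110010 → 4-byte char #6 = F2 86 97 BB.
Offset 19: leading byte 0xE5 = 11100101 → 3-byte char #7 = E5 88 83.
Offset 22: leading byte 0xE2 = 11100010 → 3-byte char #8 = E2 98 B1.
Leading byte 0xE2 = 11100010 matches 1110xxxx → 3-byte sequence.
Byte 1: 0xE2 = 11100010, payload 0010 (4 bits).
Byte 2: 0x98 = 10011000 (10xxxxxx ✓), payload 011000.
Byte 3: 0xB1 = 10110001 (10xxxxxx ✓), payload 110001.
Concatenate: 0010011000110001 = 0x2631 (16 bits → U+2631).

U+2631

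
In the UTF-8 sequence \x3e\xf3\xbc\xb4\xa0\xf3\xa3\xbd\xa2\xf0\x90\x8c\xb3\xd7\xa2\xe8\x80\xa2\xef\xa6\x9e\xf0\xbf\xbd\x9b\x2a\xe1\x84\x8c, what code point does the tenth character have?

Offset 0: leading byte 0x3E = 00111110 → 1-byte char #1 = 3E.
Offset 1: leading byte 0xF3 = 11110011 → 4-byte char #2 = F3 BC B4 A0.
Offset 5: leading byte 0xF3 = 11110011 → 4-byte char #3 = F3 A3 BD A2.
Offset 9: leading byte 0xF0 = 11110000 → 4-byte char #4 = F0 90 8C B3.
Offset 13: leading byte 0xD7 = 11010111 → 2-byte char #5 = D7 A2.
Offset 15: leading byte 0xE8 = 11101000 → 3-byte char #6 = E8 80 A2.
Offset 18: leading byte 0xEF = 11101111 → 3-byte char #7 = EF A6 9E.
Offset 21: leading byte 0xF0 = 11110000 → 4-byte char #8 = F0 BF BD 9B.
Offset 25: leading byte 0x2A = 00101010 → 1-byte char #9 = 2A.
Offset 26: leading byte 0xE1 = 11100001 → 3-byte char #10 = E1 84 8C.
Leading byte 0xE1 = 11100001 matches 1110xxxx → 3-byte sequence.
Byte 1: 0xE1 = 11100001, payload 0001 (4 bits).
Byte 2: 0x84 = 10000100 (10xxxxxx ✓), payload 000100.
Byte 3: 0x8C = 10001100 (10xxxxxx ✓), payload 001100.
Concatenate: 0001000100001100 = 0x110C (16 bits → U+110C).

U+110C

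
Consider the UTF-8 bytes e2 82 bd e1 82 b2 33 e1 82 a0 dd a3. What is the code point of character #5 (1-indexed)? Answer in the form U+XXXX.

U+0763

Offset 0: leading byte 0xE2 = 11100010 → 3-byte char #1 = E2 82 BD.
Offset 3: leading byte 0xE1 = 11100001 → 3-byte char #2 = E1 82 B2.
Offset 6: leading byte 0x33 = 00110011 → 1-byte char #3 = 33.
Offset 7: leading byte 0xE1 = 11100001 → 3-byte char #4 = E1 82 A0.
Offset 10: leading byte 0xDD = 11011101 → 2-byte char #5 = DD A3.
Leading byte 0xDD = 11011101 matches 110xxxxx → 2-byte sequence.
Byte 1: 0xDD = 11011101, payload 11101 (5 bits).
Byte 2: 0xA3 = 10100011 (10xxxxxx ✓), payload 100011.
Concatenate: 11101100011 = 0x763 (11 bits → U+0763).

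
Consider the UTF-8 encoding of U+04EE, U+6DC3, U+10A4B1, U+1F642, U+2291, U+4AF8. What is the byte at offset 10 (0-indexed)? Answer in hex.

U+04EE → 2-byte form D3 AE at offsets 0–1.
U+6DC3 → 3-byte form E6 B7 83 at offsets 2–4.
U+10A4B1 → 4-byte form F4 8A 92 B1 at offsets 5–8.
U+1F642 → 4-byte form F0 9F 99 82 at offsets 9–12.
Offset 10 falls in char 4's range; it's byte 2 of F0 9F 99 82 = 0x9F.

0x9F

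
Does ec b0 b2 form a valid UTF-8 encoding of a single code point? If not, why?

Leading byte 0xEC = 11101100 → 3-byte form.
Continuation bytes 0xB0=10110000, 0xB2=10110010 all match 10xxxxxx.
Decoded value 0xCC32 is ≥ 0x800 (shortest form) and not a surrogate.

valid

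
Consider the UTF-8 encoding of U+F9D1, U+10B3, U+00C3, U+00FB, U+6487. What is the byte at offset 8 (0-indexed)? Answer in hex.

U+F9D1 → 3-byte form EF A7 91 at offsets 0–2.
U+10B3 → 3-byte form E1 82 B3 at offsets 3–5.
U+00C3 → 2-byte form C3 83 at offsets 6–7.
U+00FB → 2-byte form C3 BB at offsets 8–9.
Offset 8 falls in char 4's range; it's byte 1 of C3 BB = 0xC3.

0xC3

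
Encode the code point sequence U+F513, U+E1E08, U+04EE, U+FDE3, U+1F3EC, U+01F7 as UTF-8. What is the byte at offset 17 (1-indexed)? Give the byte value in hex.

0xC7

1-indexed offset 17 is 0-indexed offset 16.
U+F513 → 3-byte form EF 94 93 at offsets 0–2.
U+E1E08 → 4-byte form F3 A1 B8 88 at offsets 3–6.
U+04EE → 2-byte form D3 AE at offsets 7–8.
U+FDE3 → 3-byte form EF B7 A3 at offsets 9–11.
U+1F3EC → 4-byte form F0 9F 8F AC at offsets 12–15.
U+01F7 → 2-byte form C7 B7 at offsets 16–17.
Offset 16 falls in char 6's range; it's byte 1 of C7 B7 = 0xC7.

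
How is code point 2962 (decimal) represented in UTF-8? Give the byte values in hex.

U+0B92 = 0xB92 = 2962 decimal. In range U+0800–U+FFFF → 3-byte form: 1110xxxx 10xxxxxx 10xxxxxx.
Binary (16 bits): 0000101110010010.
Split 4+6+6: 0000 | 101110 | 010010.
Byte 1: 11100000 = 0xE0.
Byte 2: 10101110 = 0xAE.
Byte 3: 10010010 = 0x92.

E0 AE 92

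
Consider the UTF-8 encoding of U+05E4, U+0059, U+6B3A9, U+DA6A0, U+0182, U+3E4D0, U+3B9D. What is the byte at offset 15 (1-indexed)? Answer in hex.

0xBE

1-indexed offset 15 is 0-indexed offset 14.
U+05E4 → 2-byte form D7 A4 at offsets 0–1.
U+0059 → 1-byte form 59 at offsets 2–2.
U+6B3A9 → 4-byte form F1 AB 8E A9 at offsets 3–6.
U+DA6A0 → 4-byte form F3 9A 9A A0 at offsets 7–10.
U+0182 → 2-byte form C6 82 at offsets 11–12.
U+3E4D0 → 4-byte form F0 BE 93 90 at offsets 13–16.
Offset 14 falls in char 6's range; it's byte 2 of F0 BE 93 90 = 0xBE.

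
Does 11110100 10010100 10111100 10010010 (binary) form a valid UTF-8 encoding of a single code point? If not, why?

invalid (encodes a value above U+10FFFF)

Leading byte 0xF4 = 11110100 → 4-byte form.
Payload = 0x114F12, which exceeds U+10FFFF, the maximum Unicode code point. (Leading bytes F5–FF, or F4 followed by ≥ 0x90, are invalid.)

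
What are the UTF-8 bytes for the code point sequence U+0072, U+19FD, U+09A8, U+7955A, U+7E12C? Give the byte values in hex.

72 E1 A7 BD E0 A6 A8 F1 B9 95 9A F1 BE 84 AC

U+0072: 1-byte form → 72.
U+19FD: 3-byte form → E1 A7 BD.
U+09A8: 3-byte form → E0 A6 A8.
U+7955A: 4-byte form → F1 B9 95 9A.
U+7E12C: 4-byte form → F1 BE 84 AC.
Concatenated (15 bytes): 72 E1 A7 BD E0 A6 A8 F1 B9 95 9A F1 BE 84 AC.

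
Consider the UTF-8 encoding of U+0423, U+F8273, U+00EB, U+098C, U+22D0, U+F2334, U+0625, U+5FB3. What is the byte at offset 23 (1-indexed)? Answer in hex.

0xB3

1-indexed offset 23 is 0-indexed offset 22.
U+0423 → 2-byte form D0 A3 at offsets 0–1.
U+F8273 → 4-byte form F3 B8 89 B3 at offsets 2–5.
U+00EB → 2-byte form C3 AB at offsets 6–7.
U+098C → 3-byte form E0 A6 8C at offsets 8–10.
U+22D0 → 3-byte form E2 8B 90 at offsets 11–13.
U+F2334 → 4-byte form F3 B2 8C B4 at offsets 14–17.
U+0625 → 2-byte form D8 A5 at offsets 18–19.
U+5FB3 → 3-byte form E5 BE B3 at offsets 20–22.
Offset 22 falls in char 8's range; it's byte 3 of E5 BE B3 = 0xB3.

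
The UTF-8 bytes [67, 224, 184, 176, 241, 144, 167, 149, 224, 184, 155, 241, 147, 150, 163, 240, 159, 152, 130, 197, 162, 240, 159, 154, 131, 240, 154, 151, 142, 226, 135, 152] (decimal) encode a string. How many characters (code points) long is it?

10

Byte at offset 0: 0x43 = 01000011 → 1-byte char (#1). Advance 1.
Byte at offset 1: 0xE0 = 11100000 → 3-byte char (#2). Advance 3.
Byte at offset 4: 0xF1 = 11110001 → 4-byte char (#3). Advance 4.
Byte at offset 8: 0xE0 = 11100000 → 3-byte char (#4). Advance 3.
Byte at offset 11: 0xF1 = 11110001 → 4-byte char (#5). Advance 4.
Byte at offset 15: 0xF0 = 11110000 → 4-byte char (#6). Advance 4.
Byte at offset 19: 0xC5 = 11000101 → 2-byte char (#7). Advance 2.
Byte at offset 21: 0xF0 = 11110000 → 4-byte char (#8). Advance 4.
Byte at offset 25: 0xF0 = 11110000 → 4-byte char (#9). Advance 4.
Byte at offset 29: 0xE2 = 11100010 → 3-byte char (#10). Advance 3.
Reached end at offset 32 after 10 code points.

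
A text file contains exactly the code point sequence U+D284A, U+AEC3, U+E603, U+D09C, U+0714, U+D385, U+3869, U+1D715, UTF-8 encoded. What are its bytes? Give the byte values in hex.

F3 92 A1 8A EA BB 83 EE 98 83 ED 82 9C DC 94 ED 8E 85 E3 A1 A9 F0 9D 9C 95

U+D284A: 4-byte form → F3 92 A1 8A.
U+AEC3: 3-byte form → EA BB 83.
U+E603: 3-byte form → EE 98 83.
U+D09C: 3-byte form → ED 82 9C.
U+0714: 2-byte form → DC 94.
U+D385: 3-byte form → ED 8E 85.
U+3869: 3-byte form → E3 A1 A9.
U+1D715: 4-byte form → F0 9D 9C 95.
Concatenated (25 bytes): F3 92 A1 8A EA BB 83 EE 98 83 ED 82 9C DC 94 ED 8E 85 E3 A1 A9 F0 9D 9C 95.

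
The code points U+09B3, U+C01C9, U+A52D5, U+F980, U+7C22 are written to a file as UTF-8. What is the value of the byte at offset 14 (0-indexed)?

0xE7

U+09B3 → 3-byte form E0 A6 B3 at offsets 0–2.
U+C01C9 → 4-byte form F3 80 87 89 at offsets 3–6.
U+A52D5 → 4-byte form F2 A5 8B 95 at offsets 7–10.
U+F980 → 3-byte form EF A6 80 at offsets 11–13.
U+7C22 → 3-byte form E7 B0 A2 at offsets 14–16.
Offset 14 falls in char 5's range; it's byte 1 of E7 B0 A2 = 0xE7.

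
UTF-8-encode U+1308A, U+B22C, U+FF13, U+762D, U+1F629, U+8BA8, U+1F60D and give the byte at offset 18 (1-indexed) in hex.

1-indexed offset 18 is 0-indexed offset 17.
U+1308A → 4-byte form F0 93 82 8A at offsets 0–3.
U+B22C → 3-byte form EB 88 AC at offsets 4–6.
U+FF13 → 3-byte form EF BC 93 at offsets 7–9.
U+762D → 3-byte form E7 98 AD at offsets 10–12.
U+1F629 → 4-byte form F0 9F 98 A9 at offsets 13–16.
U+8BA8 → 3-byte form E8 AE A8 at offsets 17–19.
Offset 17 falls in char 6's range; it's byte 1 of E8 AE A8 = 0xE8.

0xE8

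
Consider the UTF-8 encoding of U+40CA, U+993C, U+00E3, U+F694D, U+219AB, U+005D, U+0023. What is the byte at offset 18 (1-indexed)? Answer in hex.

1-indexed offset 18 is 0-indexed offset 17.
U+40CA → 3-byte form E4 83 8A at offsets 0–2.
U+993C → 3-byte form E9 A4 BC at offsets 3–5.
U+00E3 → 2-byte form C3 A3 at offsets 6–7.
U+F694D → 4-byte form F3 B6 A5 8D at offsets 8–11.
U+219AB → 4-byte form F0 A1 A6 AB at offsets 12–15.
U+005D → 1-byte form 5D at offsets 16–16.
U+0023 → 1-byte form 23 at offsets 17–17.
Offset 17 falls in char 7's range; it's byte 1 of 23 = 0x23.

0x23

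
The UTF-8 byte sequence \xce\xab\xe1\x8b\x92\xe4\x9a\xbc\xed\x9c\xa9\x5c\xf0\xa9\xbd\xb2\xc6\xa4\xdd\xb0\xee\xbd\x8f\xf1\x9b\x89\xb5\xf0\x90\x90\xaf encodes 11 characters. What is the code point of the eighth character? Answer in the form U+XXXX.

Offset 0: leading byte 0xCE = 11001110 → 2-byte char #1 = CE AB.
Offset 2: leading byte 0xE1 = 11100001 → 3-byte char #2 = E1 8B 92.
Offset 5: leading byte 0xE4 = 11100100 → 3-byte char #3 = E4 9A BC.
Offset 8: leading byte 0xED = 11101101 → 3-byte char #4 = ED 9C A9.
Offset 11: leading byte 0x5C = 01011100 → 1-byte char #5 = 5C.
Offset 12: leading byte 0xF0 = 11110000 → 4-byte char #6 = F0 A9 BD B2.
Offset 16: leading byte 0xC6 = 11000110 → 2-byte char #7 = C6 A4.
Offset 18: leading byte 0xDD = 11011101 → 2-byte char #8 = DD B0.
Leading byte 0xDD = 11011101 matches 110xxxxx → 2-byte sequence.
Byte 1: 0xDD = 11011101, payload 11101 (5 bits).
Byte 2: 0xB0 = 10110000 (10xxxxxx ✓), payload 110000.
Concatenate: 11101110000 = 0x770 (11 bits → U+0770).

U+0770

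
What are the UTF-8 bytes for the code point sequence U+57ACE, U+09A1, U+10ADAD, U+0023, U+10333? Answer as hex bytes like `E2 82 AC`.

U+57ACE: 4-byte form → F1 97 AB 8E.
U+09A1: 3-byte form → E0 A6 A1.
U+10ADAD: 4-byte form → F4 8A B6 AD.
U+0023: 1-byte form → 23.
U+10333: 4-byte form → F0 90 8C B3.
Concatenated (16 bytes): F1 97 AB 8E E0 A6 A1 F4 8A B6 AD 23 F0 90 8C B3.

F1 97 AB 8E E0 A6 A1 F4 8A B6 AD 23 F0 90 8C B3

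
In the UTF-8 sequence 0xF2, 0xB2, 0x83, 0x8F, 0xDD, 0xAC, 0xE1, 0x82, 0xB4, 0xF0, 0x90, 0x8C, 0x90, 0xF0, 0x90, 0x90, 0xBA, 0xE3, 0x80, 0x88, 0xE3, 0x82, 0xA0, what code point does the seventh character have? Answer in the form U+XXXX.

U+30A0

Offset 0: leading byte 0xF2 = 11110010 → 4-byte char #1 = F2 B2 83 8F.
Offset 4: leading byte 0xDD = 11011101 → 2-byte char #2 = DD AC.
Offset 6: leading byte 0xE1 = 11100001 → 3-byte char #3 = E1 82 B4.
Offset 9: leading byte 0xF0 = 11110000 → 4-byte char #4 = F0 90 8C 90.
Offset 13: leading byte 0xF0 = 11110000 → 4-byte char #5 = F0 90 90 BA.
Offset 17: leading byte 0xE3 = 11100011 → 3-byte char #6 = E3 80 88.
Offset 20: leading byte 0xE3 = 11100011 → 3-byte char #7 = E3 82 A0.
Leading byte 0xE3 = 11100011 matches 1110xxxx → 3-byte sequence.
Byte 1: 0xE3 = 11100011, payload 0011 (4 bits).
Byte 2: 0x82 = 10000010 (10xxxxxx ✓), payload 000010.
Byte 3: 0xA0 = 10100000 (10xxxxxx ✓), payload 100000.
Concatenate: 0011000010100000 = 0x30A0 (16 bits → U+30A0).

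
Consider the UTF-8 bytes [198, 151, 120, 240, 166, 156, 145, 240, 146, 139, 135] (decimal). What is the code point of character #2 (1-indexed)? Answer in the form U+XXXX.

Offset 0: leading byte 0xC6 = 11000110 → 2-byte char #1 = C6 97.
Offset 2: leading byte 0x78 = 01111000 → 1-byte char #2 = 78.
Leading byte 0x78 = 01111000 matches 0xxxxxxx → 1-byte sequence.
Byte 1: 0x78 = 01111000, payload 1111000 (7 bits).
Concatenate: 1111000 = 0x78 (7 bits → U+0078).

U+0078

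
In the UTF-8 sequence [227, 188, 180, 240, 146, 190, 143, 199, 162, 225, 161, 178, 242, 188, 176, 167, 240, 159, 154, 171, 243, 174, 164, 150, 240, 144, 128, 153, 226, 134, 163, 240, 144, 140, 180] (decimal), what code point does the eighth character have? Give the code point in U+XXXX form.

U+10019

Offset 0: leading byte 0xE3 = 11100011 → 3-byte char #1 = E3 BC B4.
Offset 3: leading byte 0xF0 = 11110000 → 4-byte char #2 = F0 92 BE 8F.
Offset 7: leading byte 0xC7 = 11000111 → 2-byte char #3 = C7 A2.
Offset 9: leading byte 0xE1 = 11100001 → 3-byte char #4 = E1 A1 B2.
Offset 12: leading byte 0xF2 = 11110010 → 4-byte char #5 = F2 BC B0 A7.
Offset 16: leading byte 0xF0 = 11110000 → 4-byte char #6 = F0 9F 9A AB.
Offset 20: leading byte 0xF3 = 11110011 → 4-byte char #7 = F3 AE A4 96.
Offset 24: leading byte 0xF0 = 11110000 → 4-byte char #8 = F0 90 80 99.
Leading byte 0xF0 = 11110000 matches 11110xxx → 4-byte sequence.
Byte 1: 0xF0 = 11110000, payload 000 (3 bits).
Byte 2: 0x90 = 10010000 (10xxxxxx ✓), payload 010000.
Byte 3: 0x80 = 10000000 (10xxxxxx ✓), payload 000000.
Byte 4: 0x99 = 10011001 (10xxxxxx ✓), payload 011001.
Concatenate: 000010000000000011001 = 0x10019 (21 bits → U+10019).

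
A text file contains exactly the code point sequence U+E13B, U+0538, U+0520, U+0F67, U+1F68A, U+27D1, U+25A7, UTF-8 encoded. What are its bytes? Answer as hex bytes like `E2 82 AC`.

EE 84 BB D4 B8 D4 A0 E0 BD A7 F0 9F 9A 8A E2 9F 91 E2 96 A7

U+E13B: 3-byte form → EE 84 BB.
U+0538: 2-byte form → D4 B8.
U+0520: 2-byte form → D4 A0.
U+0F67: 3-byte form → E0 BD A7.
U+1F68A: 4-byte form → F0 9F 9A 8A.
U+27D1: 3-byte form → E2 9F 91.
U+25A7: 3-byte form → E2 96 A7.
Concatenated (20 bytes): EE 84 BB D4 B8 D4 A0 E0 BD A7 F0 9F 9A 8A E2 9F 91 E2 96 A7.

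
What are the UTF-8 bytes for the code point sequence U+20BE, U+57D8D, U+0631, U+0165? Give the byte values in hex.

E2 82 BE F1 97 B6 8D D8 B1 C5 A5

U+20BE: 3-byte form → E2 82 BE.
U+57D8D: 4-byte form → F1 97 B6 8D.
U+0631: 2-byte form → D8 B1.
U+0165: 2-byte form → C5 A5.
Concatenated (11 bytes): E2 82 BE F1 97 B6 8D D8 B1 C5 A5.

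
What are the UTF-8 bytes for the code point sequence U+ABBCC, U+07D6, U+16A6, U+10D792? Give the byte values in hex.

U+ABBCC: 4-byte form → F2 AB AF 8C.
U+07D6: 2-byte form → DF 96.
U+16A6: 3-byte form → E1 9A A6.
U+10D792: 4-byte form → F4 8D 9E 92.
Concatenated (13 bytes): F2 AB AF 8C DF 96 E1 9A A6 F4 8D 9E 92.

F2 AB AF 8C DF 96 E1 9A A6 F4 8D 9E 92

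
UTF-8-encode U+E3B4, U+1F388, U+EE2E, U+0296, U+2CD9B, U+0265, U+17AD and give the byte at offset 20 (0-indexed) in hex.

0xAD

U+E3B4 → 3-byte form EE 8E B4 at offsets 0–2.
U+1F388 → 4-byte form F0 9F 8E 88 at offsets 3–6.
U+EE2E → 3-byte form EE B8 AE at offsets 7–9.
U+0296 → 2-byte form CA 96 at offsets 10–11.
U+2CD9B → 4-byte form F0 AC B6 9B at offsets 12–15.
U+0265 → 2-byte form C9 A5 at offsets 16–17.
U+17AD → 3-byte form E1 9E AD at offsets 18–20.
Offset 20 falls in char 7's range; it's byte 3 of E1 9E AD = 0xAD.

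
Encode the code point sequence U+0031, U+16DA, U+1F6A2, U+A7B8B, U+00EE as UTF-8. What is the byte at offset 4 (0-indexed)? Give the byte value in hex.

0xF0

U+0031 → 1-byte form 31 at offsets 0–0.
U+16DA → 3-byte form E1 9B 9A at offsets 1–3.
U+1F6A2 → 4-byte form F0 9F 9A A2 at offsets 4–7.
Offset 4 falls in char 3's range; it's byte 1 of F0 9F 9A A2 = 0xF0.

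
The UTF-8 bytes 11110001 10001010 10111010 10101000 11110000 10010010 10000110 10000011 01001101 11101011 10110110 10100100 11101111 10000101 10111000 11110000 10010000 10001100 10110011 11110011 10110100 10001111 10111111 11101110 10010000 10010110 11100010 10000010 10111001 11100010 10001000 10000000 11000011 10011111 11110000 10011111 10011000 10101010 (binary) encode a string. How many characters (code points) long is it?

12

Byte at offset 0: 0xF1 = 11110001 → 4-byte char (#1). Advance 4.
Byte at offset 4: 0xF0 = 11110000 → 4-byte char (#2). Advance 4.
Byte at offset 8: 0x4D = 01001101 → 1-byte char (#3). Advance 1.
Byte at offset 9: 0xEB = 11101011 → 3-byte char (#4). Advance 3.
Byte at offset 12: 0xEF = 11101111 → 3-byte char (#5). Advance 3.
Byte at offset 15: 0xF0 = 11110000 → 4-byte char (#6). Advance 4.
Byte at offset 19: 0xF3 = 11110011 → 4-byte char (#7). Advance 4.
Byte at offset 23: 0xEE = 11101110 → 3-byte char (#8). Advance 3.
Byte at offset 26: 0xE2 = 11100010 → 3-byte char (#9). Advance 3.
Byte at offset 29: 0xE2 = 11100010 → 3-byte char (#10). Advance 3.
Byte at offset 32: 0xC3 = 11000011 → 2-byte char (#11). Advance 2.
Byte at offset 34: 0xF0 = 11110000 → 4-byte char (#12). Advance 4.
Reached end at offset 38 after 12 code points.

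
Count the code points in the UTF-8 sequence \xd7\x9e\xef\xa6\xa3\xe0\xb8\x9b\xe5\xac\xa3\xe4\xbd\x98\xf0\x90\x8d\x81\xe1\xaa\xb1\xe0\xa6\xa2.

Byte at offset 0: 0xD7 = 11010111 → 2-byte char (#1). Advance 2.
Byte at offset 2: 0xEF = 11101111 → 3-byte char (#2). Advance 3.
Byte at offset 5: 0xE0 = 11100000 → 3-byte char (#3). Advance 3.
Byte at offset 8: 0xE5 = 11100101 → 3-byte char (#4). Advance 3.
Byte at offset 11: 0xE4 = 11100100 → 3-byte char (#5). Advance 3.
Byte at offset 14: 0xF0 = 11110000 → 4-byte char (#6). Advance 4.
Byte at offset 18: 0xE1 = 11100001 → 3-byte char (#7). Advance 3.
Byte at offset 21: 0xE0 = 11100000 → 3-byte char (#8). Advance 3.
Reached end at offset 24 after 8 code points.

8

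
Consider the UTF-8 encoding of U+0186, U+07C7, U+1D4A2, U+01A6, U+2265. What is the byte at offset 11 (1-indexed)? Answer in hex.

0xE2

1-indexed offset 11 is 0-indexed offset 10.
U+0186 → 2-byte form C6 86 at offsets 0–1.
U+07C7 → 2-byte form DF 87 at offsets 2–3.
U+1D4A2 → 4-byte form F0 9D 92 A2 at offsets 4–7.
U+01A6 → 2-byte form C6 A6 at offsets 8–9.
U+2265 → 3-byte form E2 89 A5 at offsets 10–12.
Offset 10 falls in char 5's range; it's byte 1 of E2 89 A5 = 0xE2.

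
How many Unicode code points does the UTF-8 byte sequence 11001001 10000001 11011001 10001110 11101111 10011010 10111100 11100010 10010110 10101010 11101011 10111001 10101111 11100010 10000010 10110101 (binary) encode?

6

Byte at offset 0: 0xC9 = 11001001 → 2-byte char (#1). Advance 2.
Byte at offset 2: 0xD9 = 11011001 → 2-byte char (#2). Advance 2.
Byte at offset 4: 0xEF = 11101111 → 3-byte char (#3). Advance 3.
Byte at offset 7: 0xE2 = 11100010 → 3-byte char (#4). Advance 3.
Byte at offset 10: 0xEB = 11101011 → 3-byte char (#5). Advance 3.
Byte at offset 13: 0xE2 = 11100010 → 3-byte char (#6). Advance 3.
Reached end at offset 16 after 6 code points.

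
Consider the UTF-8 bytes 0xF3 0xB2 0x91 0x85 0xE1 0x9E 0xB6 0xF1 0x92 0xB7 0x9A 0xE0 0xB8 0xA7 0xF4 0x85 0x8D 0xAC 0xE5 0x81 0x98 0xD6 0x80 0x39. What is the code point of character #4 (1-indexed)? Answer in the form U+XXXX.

U+0E27

Offset 0: leading byte 0xF3 = 11110011 → 4-byte char #1 = F3 B2 91 85.
Offset 4: leading byte 0xE1 = 11100001 → 3-byte char #2 = E1 9E B6.
Offset 7: leading byte 0xF1 = 11110001 → 4-byte char #3 = F1 92 B7 9A.
Offset 11: leading byte 0xE0 = 11100000 → 3-byte char #4 = E0 B8 A7.
Leading byte 0xE0 = 11100000 matches 1110xxxx → 3-byte sequence.
Byte 1: 0xE0 = 11100000, payload 0000 (4 bits).
Byte 2: 0xB8 = 10111000 (10xxxxxx ✓), payload 111000.
Byte 3: 0xA7 = 10100111 (10xxxxxx ✓), payload 100111.
Concatenate: 0000111000100111 = 0xE27 (16 bits → U+0E27).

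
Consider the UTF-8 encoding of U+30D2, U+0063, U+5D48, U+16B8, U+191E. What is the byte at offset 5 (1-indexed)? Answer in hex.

1-indexed offset 5 is 0-indexed offset 4.
U+30D2 → 3-byte form E3 83 92 at offsets 0–2.
U+0063 → 1-byte form 63 at offsets 3–3.
U+5D48 → 3-byte form E5 B5 88 at offsets 4–6.
Offset 4 falls in char 3's range; it's byte 1 of E5 B5 88 = 0xE5.

0xE5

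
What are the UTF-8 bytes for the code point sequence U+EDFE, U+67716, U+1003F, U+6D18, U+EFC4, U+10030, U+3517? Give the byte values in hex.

EE B7 BE F1 A7 9C 96 F0 90 80 BF E6 B4 98 EE BF 84 F0 90 80 B0 E3 94 97

U+EDFE: 3-byte form → EE B7 BE.
U+67716: 4-byte form → F1 A7 9C 96.
U+1003F: 4-byte form → F0 90 80 BF.
U+6D18: 3-byte form → E6 B4 98.
U+EFC4: 3-byte form → EE BF 84.
U+10030: 4-byte form → F0 90 80 B0.
U+3517: 3-byte form → E3 94 97.
Concatenated (24 bytes): EE B7 BE F1 A7 9C 96 F0 90 80 BF E6 B4 98 EE BF 84 F0 90 80 B0 E3 94 97.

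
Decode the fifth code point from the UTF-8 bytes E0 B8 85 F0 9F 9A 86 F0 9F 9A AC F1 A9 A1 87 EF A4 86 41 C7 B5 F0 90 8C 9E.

Offset 0: leading byte 0xE0 = 11100000 → 3-byte char #1 = E0 B8 85.
Offset 3: leading byte 0xF0 = 11110000 → 4-byte char #2 = F0 9F 9A 86.
Offset 7: leading byte 0xF0 = 11110000 → 4-byte char #3 = F0 9F 9A AC.
Offset 11: leading byte 0xF1 = 11110001 → 4-byte char #4 = F1 A9 A1 87.
Offset 15: leading byte 0xEF = 11101111 → 3-byte char #5 = EF A4 86.
Leading byte 0xEF = 11101111 matches 1110xxxx → 3-byte sequence.
Byte 1: 0xEF = 11101111, payload 1111 (4 bits).
Byte 2: 0xA4 = 10100100 (10xxxxxx ✓), payload 100100.
Byte 3: 0x86 = 10000110 (10xxxxxx ✓), payload 000110.
Concatenate: 1111100100000110 = 0xF906 (16 bits → U+F906).

U+F906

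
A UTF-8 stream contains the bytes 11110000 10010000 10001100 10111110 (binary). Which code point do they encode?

Leading byte 0xF0 = 11110000 matches 11110xxx → 4-byte sequence.
Byte 1: 0xF0 = 11110000, payload 000 (3 bits).
Byte 2: 0x90 = 10010000 (10xxxxxx ✓), payload 010000.
Byte 3: 0x8C = 10001100 (10xxxxxx ✓), payload 001100.
Byte 4: 0xBE = 10111110 (10xxxxxx ✓), payload 111110.
Concatenate: 000010000001100111110 = 0x1033E (21 bits → U+1033E).

U+1033E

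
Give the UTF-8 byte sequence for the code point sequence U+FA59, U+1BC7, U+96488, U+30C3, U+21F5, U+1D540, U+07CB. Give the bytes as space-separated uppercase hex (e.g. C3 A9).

EF A9 99 E1 AF 87 F2 96 92 88 E3 83 83 E2 87 B5 F0 9D 95 80 DF 8B

U+FA59: 3-byte form → EF A9 99.
U+1BC7: 3-byte form → E1 AF 87.
U+96488: 4-byte form → F2 96 92 88.
U+30C3: 3-byte form → E3 83 83.
U+21F5: 3-byte form → E2 87 B5.
U+1D540: 4-byte form → F0 9D 95 80.
U+07CB: 2-byte form → DF 8B.
Concatenated (22 bytes): EF A9 99 E1 AF 87 F2 96 92 88 E3 83 83 E2 87 B5 F0 9D 95 80 DF 8B.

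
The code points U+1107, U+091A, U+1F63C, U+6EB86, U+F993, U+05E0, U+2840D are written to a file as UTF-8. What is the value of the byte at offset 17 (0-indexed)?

U+1107 → 3-byte form E1 84 87 at offsets 0–2.
U+091A → 3-byte form E0 A4 9A at offsets 3–5.
U+1F63C → 4-byte form F0 9F 98 BC at offsets 6–9.
U+6EB86 → 4-byte form F1 AE AE 86 at offsets 10–13.
U+F993 → 3-byte form EF A6 93 at offsets 14–16.
U+05E0 → 2-byte form D7 A0 at offsets 17–18.
Offset 17 falls in char 6's range; it's byte 1 of D7 A0 = 0xD7.

0xD7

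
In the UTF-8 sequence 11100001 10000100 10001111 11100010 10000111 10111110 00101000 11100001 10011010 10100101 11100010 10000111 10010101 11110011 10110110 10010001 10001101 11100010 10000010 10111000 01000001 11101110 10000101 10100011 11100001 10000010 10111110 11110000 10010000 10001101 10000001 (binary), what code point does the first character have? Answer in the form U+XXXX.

Offset 0: leading byte 0xE1 = 11100001 → 3-byte char #1 = E1 84 8F.
Leading byte 0xE1 = 11100001 matches 1110xxxx → 3-byte sequence.
Byte 1: 0xE1 = 11100001, payload 0001 (4 bits).
Byte 2: 0x84 = 10000100 (10xxxxxx ✓), payload 000100.
Byte 3: 0x8F = 10001111 (10xxxxxx ✓), payload 001111.
Concatenate: 0001000100001111 = 0x110F (16 bits → U+110F).

U+110F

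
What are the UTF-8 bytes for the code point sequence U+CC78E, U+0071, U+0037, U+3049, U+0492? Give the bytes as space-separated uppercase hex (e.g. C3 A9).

U+CC78E: 4-byte form → F3 8C 9E 8E.
U+0071: 1-byte form → 71.
U+0037: 1-byte form → 37.
U+3049: 3-byte form → E3 81 89.
U+0492: 2-byte form → D2 92.
Concatenated (11 bytes): F3 8C 9E 8E 71 37 E3 81 89 D2 92.

F3 8C 9E 8E 71 37 E3 81 89 D2 92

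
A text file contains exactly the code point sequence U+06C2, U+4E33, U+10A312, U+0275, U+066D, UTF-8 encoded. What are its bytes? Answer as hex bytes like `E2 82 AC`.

U+06C2: 2-byte form → DB 82.
U+4E33: 3-byte form → E4 B8 B3.
U+10A312: 4-byte form → F4 8A 8C 92.
U+0275: 2-byte form → C9 B5.
U+066D: 2-byte form → D9 AD.
Concatenated (13 bytes): DB 82 E4 B8 B3 F4 8A 8C 92 C9 B5 D9 AD.

DB 82 E4 B8 B3 F4 8A 8C 92 C9 B5 D9 AD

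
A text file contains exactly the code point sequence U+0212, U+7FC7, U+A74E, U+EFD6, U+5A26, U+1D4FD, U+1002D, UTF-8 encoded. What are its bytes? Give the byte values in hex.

C8 92 E7 BF 87 EA 9D 8E EE BF 96 E5 A8 A6 F0 9D 93 BD F0 90 80 AD

U+0212: 2-byte form → C8 92.
U+7FC7: 3-byte form → E7 BF 87.
U+A74E: 3-byte form → EA 9D 8E.
U+EFD6: 3-byte form → EE BF 96.
U+5A26: 3-byte form → E5 A8 A6.
U+1D4FD: 4-byte form → F0 9D 93 BD.
U+1002D: 4-byte form → F0 90 80 AD.
Concatenated (22 bytes): C8 92 E7 BF 87 EA 9D 8E EE BF 96 E5 A8 A6 F0 9D 93 BD F0 90 80 AD.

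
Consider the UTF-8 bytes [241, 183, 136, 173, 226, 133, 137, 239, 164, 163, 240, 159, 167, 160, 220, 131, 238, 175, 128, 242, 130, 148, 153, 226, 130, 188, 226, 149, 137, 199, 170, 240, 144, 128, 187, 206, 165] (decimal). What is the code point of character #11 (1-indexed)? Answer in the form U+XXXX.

Offset 0: leading byte 0xF1 = 11110001 → 4-byte char #1 = F1 B7 88 AD.
Offset 4: leading byte 0xE2 = 11100010 → 3-byte char #2 = E2 85 89.
Offset 7: leading byte 0xEF = 11101111 → 3-byte char #3 = EF A4 A3.
Offset 10: leading byte 0xF0 = 11110000 → 4-byte char #4 = F0 9F A7 A0.
Offset 14: leading byte 0xDC = 11011100 → 2-byte char #5 = DC 83.
Offset 16: leading byte 0xEE = 11101110 → 3-byte char #6 = EE AF 80.
Offset 19: leading byte 0xF2 = 11110010 → 4-byte char #7 = F2 82 94 99.
Offset 23: leading byte 0xE2 = 11100010 → 3-byte char #8 = E2 82 BC.
Offset 26: leading byte 0xE2 = 11100010 → 3-byte char #9 = E2 95 89.
Offset 29: leading byte 0xC7 = 11000111 → 2-byte char #10 = C7 AA.
Offset 31: leading byte 0xF0 = 11110000 → 4-byte char #11 = F0 90 80 BB.
Leading byte 0xF0 = 11110000 matches 11110xxx → 4-byte sequence.
Byte 1: 0xF0 = 11110000, payload 000 (3 bits).
Byte 2: 0x90 = 10010000 (10xxxxxx ✓), payload 010000.
Byte 3: 0x80 = 10000000 (10xxxxxx ✓), payload 000000.
Byte 4: 0xBB = 10111011 (10xxxxxx ✓), payload 111011.
Concatenate: 000010000000000111011 = 0x1003B (21 bits → U+1003B).

U+1003B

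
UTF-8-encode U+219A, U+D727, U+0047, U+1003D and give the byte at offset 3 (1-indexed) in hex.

1-indexed offset 3 is 0-indexed offset 2.
U+219A → 3-byte form E2 86 9A at offsets 0–2.
Offset 2 falls in char 1's range; it's byte 3 of E2 86 9A = 0x9A.

0x9A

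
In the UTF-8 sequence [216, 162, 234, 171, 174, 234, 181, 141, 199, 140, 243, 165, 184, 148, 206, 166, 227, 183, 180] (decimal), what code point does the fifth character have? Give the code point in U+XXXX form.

Offset 0: leading byte 0xD8 = 11011000 → 2-byte char #1 = D8 A2.
Offset 2: leading byte 0xEA = 11101010 → 3-byte char #2 = EA AB AE.
Offset 5: leading byte 0xEA = 11101010 → 3-byte char #3 = EA B5 8D.
Offset 8: leading byte 0xC7 = 11000111 → 2-byte char #4 = C7 8C.
Offset 10: leading byte 0xF3 = 11110011 → 4-byte char #5 = F3 A5 B8 94.
Leading byte 0xF3 = 11110011 matches 11110xxx → 4-byte sequence.
Byte 1: 0xF3 = 11110011, payload 011 (3 bits).
Byte 2: 0xA5 = 10100101 (10xxxxxx ✓), payload 100101.
Byte 3: 0xB8 = 10111000 (10xxxxxx ✓), payload 111000.
Byte 4: 0x94 = 10010100 (10xxxxxx ✓), payload 010100.
Concatenate: 011100101111000010100 = 0xE5E14 (21 bits → U+E5E14).

U+E5E14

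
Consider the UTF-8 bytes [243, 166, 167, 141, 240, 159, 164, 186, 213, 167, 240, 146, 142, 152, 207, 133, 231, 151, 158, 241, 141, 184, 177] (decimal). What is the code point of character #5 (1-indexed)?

Offset 0: leading byte 0xF3 = 11110011 → 4-byte char #1 = F3 A6 A7 8D.
Offset 4: leading byte 0xF0 = 11110000 → 4-byte char #2 = F0 9F A4 BA.
Offset 8: leading byte 0xD5 = 11010101 → 2-byte char #3 = D5 A7.
Offset 10: leading byte 0xF0 = 11110000 → 4-byte char #4 = F0 92 8E 98.
Offset 14: leading byte 0xCF = 11001111 → 2-byte char #5 = CF 85.
Leading byte 0xCF = 11001111 matches 110xxxxx → 2-byte sequence.
Byte 1: 0xCF = 11001111, payload 01111 (5 bits).
Byte 2: 0x85 = 10000101 (10xxxxxx ✓), payload 000101.
Concatenate: 01111000101 = 0x3C5 (11 bits → U+03C5).

U+03C5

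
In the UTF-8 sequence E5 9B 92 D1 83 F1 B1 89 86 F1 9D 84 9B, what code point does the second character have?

Offset 0: leading byte 0xE5 = 11100101 → 3-byte char #1 = E5 9B 92.
Offset 3: leading byte 0xD1 = 11010001 → 2-byte char #2 = D1 83.
Leading byte 0xD1 = 11010001 matches 110xxxxx → 2-byte sequence.
Byte 1: 0xD1 = 11010001, payload 10001 (5 bits).
Byte 2: 0x83 = 10000011 (10xxxxxx ✓), payload 000011.
Concatenate: 10001000011 = 0x443 (11 bits → U+0443).

U+0443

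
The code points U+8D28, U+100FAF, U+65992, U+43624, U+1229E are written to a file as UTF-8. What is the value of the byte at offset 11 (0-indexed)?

0xF1

U+8D28 → 3-byte form E8 B4 A8 at offsets 0–2.
U+100FAF → 4-byte form F4 80 BE AF at offsets 3–6.
U+65992 → 4-byte form F1 A5 A6 92 at offsets 7–10.
U+43624 → 4-byte form F1 83 98 A4 at offsets 11–14.
Offset 11 falls in char 4's range; it's byte 1 of F1 83 98 A4 = 0xF1.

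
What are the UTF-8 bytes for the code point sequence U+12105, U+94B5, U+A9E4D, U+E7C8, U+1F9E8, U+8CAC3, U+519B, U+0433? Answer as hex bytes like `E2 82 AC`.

U+12105: 4-byte form → F0 92 84 85.
U+94B5: 3-byte form → E9 92 B5.
U+A9E4D: 4-byte form → F2 A9 B9 8D.
U+E7C8: 3-byte form → EE 9F 88.
U+1F9E8: 4-byte form → F0 9F A7 A8.
U+8CAC3: 4-byte form → F2 8C AB 83.
U+519B: 3-byte form → E5 86 9B.
U+0433: 2-byte form → D0 B3.
Concatenated (27 bytes): F0 92 84 85 E9 92 B5 F2 A9 B9 8D EE 9F 88 F0 9F A7 A8 F2 8C AB 83 E5 86 9B D0 B3.

F0 92 84 85 E9 92 B5 F2 A9 B9 8D EE 9F 88 F0 9F A7 A8 F2 8C AB 83 E5 86 9B D0 B3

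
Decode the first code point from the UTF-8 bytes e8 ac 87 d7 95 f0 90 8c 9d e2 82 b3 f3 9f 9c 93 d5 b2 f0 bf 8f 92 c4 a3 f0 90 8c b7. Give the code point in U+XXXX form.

U+8B07

Offset 0: leading byte 0xE8 = 11101000 → 3-byte char #1 = E8 AC 87.
Leading byte 0xE8 = 11101000 matches 1110xxxx → 3-byte sequence.
Byte 1: 0xE8 = 11101000, payload 1000 (4 bits).
Byte 2: 0xAC = 10101100 (10xxxxxx ✓), payload 101100.
Byte 3: 0x87 = 10000111 (10xxxxxx ✓), payload 000111.
Concatenate: 1000101100000111 = 0x8B07 (16 bits → U+8B07).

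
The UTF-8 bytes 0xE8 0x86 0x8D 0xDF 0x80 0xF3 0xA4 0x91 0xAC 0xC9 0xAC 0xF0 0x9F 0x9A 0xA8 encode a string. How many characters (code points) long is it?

5

Byte at offset 0: 0xE8 = 11101000 → 3-byte char (#1). Advance 3.
Byte at offset 3: 0xDF = 11011111 → 2-byte char (#2). Advance 2.
Byte at offset 5: 0xF3 = 11110011 → 4-byte char (#3). Advance 4.
Byte at offset 9: 0xC9 = 11001001 → 2-byte char (#4). Advance 2.
Byte at offset 11: 0xF0 = 11110000 → 4-byte char (#5). Advance 4.
Reached end at offset 15 after 5 code points.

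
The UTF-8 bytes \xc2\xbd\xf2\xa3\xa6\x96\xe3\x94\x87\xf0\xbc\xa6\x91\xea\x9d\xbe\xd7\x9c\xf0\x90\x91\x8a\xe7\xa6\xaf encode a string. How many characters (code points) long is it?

8

Byte at offset 0: 0xC2 = 11000010 → 2-byte char (#1). Advance 2.
Byte at offset 2: 0xF2 = 11110010 → 4-byte char (#2). Advance 4.
Byte at offset 6: 0xE3 = 11100011 → 3-byte char (#3). Advance 3.
Byte at offset 9: 0xF0 = 11110000 → 4-byte char (#4). Advance 4.
Byte at offset 13: 0xEA = 11101010 → 3-byte char (#5). Advance 3.
Byte at offset 16: 0xD7 = 11010111 → 2-byte char (#6). Advance 2.
Byte at offset 18: 0xF0 = 11110000 → 4-byte char (#7). Advance 4.
Byte at offset 22: 0xE7 = 11100111 → 3-byte char (#8). Advance 3.
Reached end at offset 25 after 8 code points.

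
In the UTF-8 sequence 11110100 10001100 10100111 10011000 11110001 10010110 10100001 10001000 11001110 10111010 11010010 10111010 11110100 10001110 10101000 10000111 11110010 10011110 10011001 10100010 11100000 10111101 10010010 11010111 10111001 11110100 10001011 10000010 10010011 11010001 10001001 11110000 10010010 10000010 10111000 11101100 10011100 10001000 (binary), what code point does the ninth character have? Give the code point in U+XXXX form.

Offset 0: leading byte 0xF4 = 11110100 → 4-byte char #1 = F4 8C A7 98.
Offset 4: leading byte 0xF1 = 11110001 → 4-byte char #2 = F1 96 A1 88.
Offset 8: leading byte 0xCE = 11001110 → 2-byte char #3 = CE BA.
Offset 10: leading byte 0xD2 = 11010010 → 2-byte char #4 = D2 BA.
Offset 12: leading byte 0xF4 = 11110100 → 4-byte char #5 = F4 8E A8 87.
Offset 16: leading byte 0xF2 = 11110010 → 4-byte char #6 = F2 9E 99 A2.
Offset 20: leading byte 0xE0 = 11100000 → 3-byte char #7 = E0 BD 92.
Offset 23: leading byte 0xD7 = 11010111 → 2-byte char #8 = D7 B9.
Offset 25: leading byte 0xF4 = 11110100 → 4-byte char #9 = F4 8B 82 93.
Leading byte 0xF4 = 11110100 matches 11110xxx → 4-byte sequence.
Byte 1: 0xF4 = 11110100, payload 100 (3 bits).
Byte 2: 0x8B = 10001011 (10xxxxxx ✓), payload 001011.
Byte 3: 0x82 = 10000010 (10xxxxxx ✓), payload 000010.
Byte 4: 0x93 = 10010011 (10xxxxxx ✓), payload 010011.
Concatenate: 100001011000010010011 = 0x10B093 (21 bits → U+10B093).

U+10B093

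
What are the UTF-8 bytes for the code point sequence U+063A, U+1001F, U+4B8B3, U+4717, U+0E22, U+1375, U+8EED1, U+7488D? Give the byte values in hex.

D8 BA F0 90 80 9F F1 8B A2 B3 E4 9C 97 E0 B8 A2 E1 8D B5 F2 8E BB 91 F1 B4 A2 8D

U+063A: 2-byte form → D8 BA.
U+1001F: 4-byte form → F0 90 80 9F.
U+4B8B3: 4-byte form → F1 8B A2 B3.
U+4717: 3-byte form → E4 9C 97.
U+0E22: 3-byte form → E0 B8 A2.
U+1375: 3-byte form → E1 8D B5.
U+8EED1: 4-byte form → F2 8E BB 91.
U+7488D: 4-byte form → F1 B4 A2 8D.
Concatenated (27 bytes): D8 BA F0 90 80 9F F1 8B A2 B3 E4 9C 97 E0 B8 A2 E1 8D B5 F2 8E BB 91 F1 B4 A2 8D.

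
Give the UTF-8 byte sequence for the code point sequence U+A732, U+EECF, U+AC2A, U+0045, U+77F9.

U+A732: 3-byte form → EA 9C B2.
U+EECF: 3-byte form → EE BB 8F.
U+AC2A: 3-byte form → EA B0 AA.
U+0045: 1-byte form → 45.
U+77F9: 3-byte form → E7 9F B9.
Concatenated (13 bytes): EA 9C B2 EE BB 8F EA B0 AA 45 E7 9F B9.

EA 9C B2 EE BB 8F EA B0 AA 45 E7 9F B9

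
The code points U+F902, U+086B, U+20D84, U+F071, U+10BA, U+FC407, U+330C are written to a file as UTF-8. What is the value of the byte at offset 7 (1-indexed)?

1-indexed offset 7 is 0-indexed offset 6.
U+F902 → 3-byte form EF A4 82 at offsets 0–2.
U+086B → 3-byte form E0 A1 AB at offsets 3–5.
U+20D84 → 4-byte form F0 A0 B6 84 at offsets 6–9.
Offset 6 falls in char 3's range; it's byte 1 of F0 A0 B6 84 = 0xF0.

0xF0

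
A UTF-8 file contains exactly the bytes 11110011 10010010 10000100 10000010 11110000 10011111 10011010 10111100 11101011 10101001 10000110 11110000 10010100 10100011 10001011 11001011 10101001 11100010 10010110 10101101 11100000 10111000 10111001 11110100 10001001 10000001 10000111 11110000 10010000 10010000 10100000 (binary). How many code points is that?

Byte at offset 0: 0xF3 = 11110011 → 4-byte char (#1). Advance 4.
Byte at offset 4: 0xF0 = 11110000 → 4-byte char (#2). Advance 4.
Byte at offset 8: 0xEB = 11101011 → 3-byte char (#3). Advance 3.
Byte at offset 11: 0xF0 = 11110000 → 4-byte char (#4). Advance 4.
Byte at offset 15: 0xCB = 11001011 → 2-byte char (#5). Advance 2.
Byte at offset 17: 0xE2 = 11100010 → 3-byte char (#6). Advance 3.
Byte at offset 20: 0xE0 = 11100000 → 3-byte char (#7). Advance 3.
Byte at offset 23: 0xF4 = 11110100 → 4-byte char (#8). Advance 4.
Byte at offset 27: 0xF0 = 11110000 → 4-byte char (#9). Advance 4.
Reached end at offset 31 after 9 code points.

9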